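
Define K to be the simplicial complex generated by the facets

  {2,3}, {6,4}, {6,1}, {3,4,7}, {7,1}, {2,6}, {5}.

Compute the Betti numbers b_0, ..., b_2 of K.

b_0 = 2, b_1 = 2, b_2 = 0.

Take the total order 1 < 2 < 3 < 4 < 5 < 6 < 7 on the vertex set. Then K (dimension 2) consists of the simplices:

  0-simplices (7): [1], [2], [3], [4], [5], [6], [7]
  1-simplices (8): [1,6], [1,7], [2,3], [2,6], [3,4], [3,7], [4,6], [4,7]
  2-simplices (1): [3,4,7]

giving chain groups C_0 ≅ Z^7, C_1 ≅ Z^8, C_2 ≅ Z^1.

The boundary map ∂_1: C_1 → C_0 maps an edge to its endpoints' difference, ∂[p,q] = q − p. For instance
  ∂[2,6] = [6] − [2].
This gives a 7×8 integer matrix of rank 5; reducing to Smith normal form yields diagonal entries (1,1,1,1,1).

∂_2: C_2 → C_1 maps a triangle to the signed sum of its edges. For instance
  ∂[3,4,7] = [4,7] − [3,7] + [3,4].
The resulting 8×1 matrix has rank 1, and its Smith normal form has invariant factors (1).

Computing H_k = (kernel of ∂_k) / (image of ∂_{k+1}):

  H_0: rank C_0 − rank ∂_1 = 7 − 5 = 2, and the invariant factors of ∂_1 are all 1, so H_0 ≅ Z^2.
  H_1: rank ker ∂_1 − rank ∂_2 = (8 − 5) − 1 = 2, and the invariant factors of ∂_2 are all 1, so H_1 ≅ Z^2.
  H_2: rank ker ∂_2 − rank ∂_3 = (1 − 1) − 0 = 0, and there is no ∂_3, so H_2 ≅ 0.

Hence the Betti numbers are b_0 = 2, b_1 = 2, b_2 = 0.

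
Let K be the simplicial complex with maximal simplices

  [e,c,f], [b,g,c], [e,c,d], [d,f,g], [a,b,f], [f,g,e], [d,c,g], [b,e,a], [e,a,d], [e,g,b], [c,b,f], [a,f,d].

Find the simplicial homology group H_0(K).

H_0 = Z.

Order the vertices as a < b < c < d < e < f < g. Listing each simplex with vertices in this order, K has dimension 2 with simplices:

  0-simplices (7): a, b, c, d, e, f, g
  1-simplices (18): ab, ad, ae, af, bc, be, bf, bg, cd, ce, cf, cg, de, df, dg, ef, eg, fg
  2-simplices (12): abe, abf, ade, adf, bcf, bcg, beg, cde, cdg, cef, dfg, efg

giving chain groups C_0 ≅ Z^7, C_1 ≅ Z^18, C_2 ≅ Z^12.

Boundary ∂_1: C_1 → C_0 sends each edge [p,q] (with p < q) to q − p. For instance
  ∂df = f − d.
The resulting 7×18 matrix has rank 6, and its Smith normal form has invariant factors (1,1,1,1,1,1).

The boundary map ∂_2: C_2 → C_1 maps a triangle to the signed sum of its edges. For instance
  ∂cde = de − ce + cd,
  ∂dfg = fg − dg + df.
This gives a 18×12 integer matrix of rank 12; reducing to Smith normal form yields diagonal entries (1,1,1,1,1,1,1,1,1,1,1,2).

Computing H_k = (kernel of ∂_k) / (image of ∂_{k+1}):

  H_0: rank C_0 − rank ∂_1 = 7 − 6 = 1, and the invariant factors of ∂_1 are all 1, so H_0 = Z.

(K is a triangulation of the real projective plane RP^2.)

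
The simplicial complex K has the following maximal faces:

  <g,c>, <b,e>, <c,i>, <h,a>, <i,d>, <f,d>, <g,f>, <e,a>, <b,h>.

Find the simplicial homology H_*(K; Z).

We work with the vertex ordering a < b < c < d < e < f < g < h < i. The simplices of K, each written with vertices in increasing order, are:

  0-simplices (9): a, b, c, d, e, f, g, h, i
  1-simplices (9): ae, ah, be, bh, cg, ci, df, di, fg

giving chain groups C_0 ≅ Z^9, C_1 ≅ Z^9.

Boundary ∂_1: C_1 → C_0 is given by ∂[p,q] = [q] − [p].
The resulting 9×9 matrix has rank 7, and its Smith normal form has invariant factors (1,1,1,1,1,1,1).

Now H_k = ker ∂_k / im ∂_{k+1}, so:

  H_0: rank C_0 − rank ∂_1 = 9 − 7 = 2, and the invariant factors of ∂_1 are all 1, so H_0 = Z^2.
  H_1: rank ker ∂_1 − rank ∂_2 = (9 − 7) − 0 = 2, and there is no ∂_2, so H_1 = Z^2.

H_0 ≅ Z^2,  H_1 ≅ Z^2.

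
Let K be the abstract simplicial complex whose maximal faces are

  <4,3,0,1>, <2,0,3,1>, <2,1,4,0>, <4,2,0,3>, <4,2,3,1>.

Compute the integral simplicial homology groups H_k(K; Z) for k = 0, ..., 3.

H_0 ≅ Z,  H_1 = 0,  H_2 = 0,  H_3 ≅ Z.

Fix the vertex order 0 < 1 < 2 < 3 < 4 and write every simplex with vertices in increasing order. Then dim K = 3 and the simplices of K are:

  0-simplices (5): [0], [1], [2], [3], [4]
  1-simplices (10): [0,1], [0,2], [0,3], [0,4], [1,2], [1,3], [1,4], [2,3], [2,4], [3,4]
  2-simplices (10): [0,1,2], [0,1,3], [0,1,4], [0,2,3], [0,2,4], [0,3,4], [1,2,3], [1,2,4], [1,3,4], [2,3,4]
  3-simplices (5): [0,1,2,3], [0,1,2,4], [0,1,3,4], [0,2,3,4], [1,2,3,4]

so the chain groups are C_0 ≅ Z^5, C_1 ≅ Z^10, C_2 ≅ Z^10, C_3 ≅ Z^5.

∂_1: C_1 → C_0 maps an edge to its endpoints' difference, ∂[p,q] = q − p. For instance
  ∂[2,3] = [3] − [2].
This gives a 5×10 integer matrix of rank 4; reducing to Smith normal form yields diagonal entries (1,1,1,1).

∂_2: C_2 → C_1 maps a triangle to the signed sum of its edges. For instance
  ∂[1,2,3] = [2,3] − [1,3] + [1,2],
  ∂[0,1,3] = [1,3] − [0,3] + [0,1].
As a 10×10 matrix over Z this has rank 6, with invariant factors (1,1,1,1,1,1).

The boundary map ∂_3: C_3 → C_2 sends each 3-simplex σ to the alternating sum Σ_i (−1)^i (σ with its i-th vertex removed). For instance
  ∂[1,2,3,4] = [2,3,4] − [1,3,4] + [1,2,4] − [1,2,3],
  ∂[0,1,3,4] = [1,3,4] − [0,3,4] + [0,1,4] − [0,1,3].
The 10×5 boundary matrix has rank 4 and Smith normal form diag(1,1,1,1).

From H_k ≅ ker(∂_k) / im(∂_{k+1}) we obtain:

  H_0: rank C_0 − rank ∂_1 = 5 − 4 = 1, and the invariant factors of ∂_1 are all 1, so H_0 = Z.
  H_1: rank ker ∂_1 − rank ∂_2 = (10 − 4) − 6 = 0, and the invariant factors of ∂_2 are all 1, so H_1 = 0.
  H_2: rank ker ∂_2 − rank ∂_3 = (10 − 6) − 4 = 0, and the invariant factors of ∂_3 are all 1, so H_2 = 0.
  H_3: rank ker ∂_3 − rank ∂_4 = (5 − 4) − 0 = 1, and there is no ∂_4, so H_3 = Z.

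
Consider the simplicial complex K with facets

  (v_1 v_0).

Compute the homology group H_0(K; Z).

Order the vertices as v_0 < v_1. Listing each simplex with vertices in this order, K has dimension 1 with simplices:

  0-simplices (2): [v_0], [v_1]
  1-simplices (1): [v_0,v_1]

Hence C_0 ≅ Z^2, C_1 ≅ Z^1.

Boundary ∂_1: C_1 → C_0 is given by ∂[p,q] = [q] − [p]. For instance
  ∂[v_0,v_1] = [v_1] − [v_0].
This gives a 2×1 integer matrix of rank 1; reducing to Smith normal form yields diagonal entries (1).

From H_k ≅ ker(∂_k) / im(∂_{k+1}) we obtain:

  H_0: rank C_0 − rank ∂_1 = 2 − 1 = 1, and the invariant factors of ∂_1 are all 1, so H_0 ≅ Z.

H_0 ≅ Z.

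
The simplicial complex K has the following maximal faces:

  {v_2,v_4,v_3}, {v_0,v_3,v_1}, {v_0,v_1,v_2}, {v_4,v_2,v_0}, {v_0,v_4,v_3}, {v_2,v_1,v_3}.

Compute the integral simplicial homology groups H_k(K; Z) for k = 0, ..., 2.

H_0 ≅ Z,  H_1 = 0,  H_2 ≅ Z.

Order the vertices as v_0 < v_1 < v_2 < v_3 < v_4. Listing each simplex with vertices in this order, K has dimension 2 with simplices:

  0-simplices (5): [v_0], [v_1], [v_2], [v_3], [v_4]
  1-simplices (9): [v_0,v_1], [v_0,v_2], [v_0,v_3], [v_0,v_4], [v_1,v_2], [v_1,v_3], [v_2,v_3], [v_2,v_4], [v_3,v_4]
  2-simplices (6): [v_0,v_1,v_2], [v_0,v_1,v_3], [v_0,v_2,v_4], [v_0,v_3,v_4], [v_1,v_2,v_3], [v_2,v_3,v_4]

giving chain groups C_0 ≅ Z^5, C_1 ≅ Z^9, C_2 ≅ Z^6.

The boundary map ∂_1: C_1 → C_0 maps an edge to its endpoints' difference, ∂[p,q] = q − p.
The resulting 5×9 matrix has rank 4, and its Smith normal form has invariant factors (1,1,1,1).

The boundary map ∂_2: C_2 → C_1 acts by ∂[p,q,r] = [q,r] − [p,r] + [p,q]. For instance
  ∂[v_1,v_2,v_3] = [v_2,v_3] − [v_1,v_3] + [v_1,v_2],
  ∂[v_2,v_3,v_4] = [v_3,v_4] − [v_2,v_4] + [v_2,v_3].
The resulting 9×6 matrix has rank 5, and its Smith normal form has invariant factors (1,1,1,1,1).

Reading off H_k = ker ∂_k / im ∂_{k+1}:

  H_0: rank C_0 − rank ∂_1 = 5 − 4 = 1, and the invariant factors of ∂_1 are all 1, so H_0 = Z.
  H_1: rank ker ∂_1 − rank ∂_2 = (9 − 4) − 5 = 0, and the invariant factors of ∂_2 are all 1, so H_1 = 0.
  H_2: rank ker ∂_2 − rank ∂_3 = (6 − 5) − 0 = 1, and there is no ∂_3, so H_2 = Z.

(K is a triangulation of the 2-sphere S^2.)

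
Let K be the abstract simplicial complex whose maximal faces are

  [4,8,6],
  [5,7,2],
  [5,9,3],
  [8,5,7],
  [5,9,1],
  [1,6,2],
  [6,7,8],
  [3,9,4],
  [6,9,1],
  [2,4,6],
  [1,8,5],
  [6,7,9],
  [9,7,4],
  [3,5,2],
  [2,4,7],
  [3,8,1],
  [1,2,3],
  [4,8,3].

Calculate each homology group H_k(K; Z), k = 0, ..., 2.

K has 9 vertices, 27 edges, 18 triangles.
rank ∂_0 = 0, rank ∂_1 = 8 ⇒ b_0 = 9 − 0 − 8 = 1; all invariant factors of ∂_1 are 1 so no torsion. So H_0 ≅ Z.
rank ∂_1 = 8, rank ∂_2 = 18 ⇒ b_1 = 27 − 8 − 18 = 1; ∂_2 has invariant factor(s) [2] giving torsion. So H_1 ≅ Z × Z/2.
rank ∂_2 = 18, rank ∂_3 = 0 ⇒ b_2 = 18 − 18 − 0 = 0. So H_2 ≅ 0.

H_0 ≅ Z,  H_1 ≅ Z × Z/2,  H_2 = 0.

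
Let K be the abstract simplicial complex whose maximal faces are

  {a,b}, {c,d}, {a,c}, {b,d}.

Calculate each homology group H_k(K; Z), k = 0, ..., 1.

H_0 ≅ Z,  H_1 ≅ Z.

Fix the vertex order a < b < c < d and write every simplex with vertices in increasing order. Then dim K = 1 and the simplices of K are:

  0-simplices (4): a, b, c, d
  1-simplices (4): ab, ac, bd, cd

Hence C_0 ≅ Z^4, C_1 ≅ Z^4.

∂_1: C_1 → C_0 is given by ∂[p,q] = [q] − [p].
As a 4×4 matrix over Z this has rank 3, with invariant factors (1,1,1).

Reading off H_k = ker ∂_k / im ∂_{k+1}:

  H_0: rank C_0 − rank ∂_1 = 4 − 3 = 1, and the invariant factors of ∂_1 are all 1, so H_0 ≅ Z.
  H_1: rank ker ∂_1 − rank ∂_2 = (4 − 3) − 0 = 1, and there is no ∂_2, so H_1 ≅ Z.

(K is a triangulation of the circle S^1.)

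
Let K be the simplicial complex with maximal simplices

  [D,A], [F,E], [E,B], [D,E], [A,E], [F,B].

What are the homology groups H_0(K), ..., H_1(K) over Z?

H_0 = Z,  H_1 = Z^2.

We work with the vertex ordering A < B < D < E < F. The simplices of K, each written with vertices in increasing order, are:

  0-simplices (5): A, B, D, E, F
  1-simplices (6): AD, AE, BE, BF, DE, EF

giving chain groups C_0 ≅ Z^5, C_1 ≅ Z^6.

Boundary ∂_1: C_1 → C_0 sends each edge [p,q] (with p < q) to q − p. For instance
  ∂DE = E − D.
As a 5×6 matrix over Z this has rank 4, with invariant factors (1,1,1,1).

Now H_k = ker ∂_k / im ∂_{k+1}, so:

  H_0: rank C_0 − rank ∂_1 = 5 − 4 = 1, and the invariant factors of ∂_1 are all 1, so H_0 ≅ Z.
  H_1: rank ker ∂_1 − rank ∂_2 = (6 − 4) − 0 = 2, and there is no ∂_2, so H_1 ≅ Z^2.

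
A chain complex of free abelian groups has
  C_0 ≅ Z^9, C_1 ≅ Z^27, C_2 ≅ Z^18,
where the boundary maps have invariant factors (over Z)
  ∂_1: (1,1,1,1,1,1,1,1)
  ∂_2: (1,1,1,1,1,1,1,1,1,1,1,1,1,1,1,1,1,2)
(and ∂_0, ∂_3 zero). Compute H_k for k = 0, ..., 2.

H_0 ≅ Z,  H_1 ≅ Z × Z/2,  H_2 = 0.

H_0: b_0 = 9 − 0 − 8 = 1; torsion from ∂_1 factors > 1: none. So H_0 ≅ Z.
H_1: b_1 = 27 − 8 − 18 = 1; torsion from ∂_2 factors > 1: [2]. So H_1 ≅ Z × Z/2.
H_2: b_2 = 18 − 18 − 0 = 0; torsion from ∂_3 factors > 1: none. So H_2 ≅ 0.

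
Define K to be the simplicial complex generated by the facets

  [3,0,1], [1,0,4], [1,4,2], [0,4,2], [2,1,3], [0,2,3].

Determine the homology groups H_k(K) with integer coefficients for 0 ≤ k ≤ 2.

Order the vertices as 0 < 1 < 2 < 3 < 4. Listing each simplex with vertices in this order, K has dimension 2 with simplices:

  0-simplices (5): [0], [1], [2], [3], [4]
  1-simplices (9): [0,1], [0,2], [0,3], [0,4], [1,2], [1,3], [1,4], [2,3], [2,4]
  2-simplices (6): [0,1,3], [0,1,4], [0,2,3], [0,2,4], [1,2,3], [1,2,4]

Hence C_0 ≅ Z^5, C_1 ≅ Z^9, C_2 ≅ Z^6.

Boundary ∂_1: C_1 → C_0 sends each edge [p,q] (with p < q) to q − p. For instance
  ∂[1,4] = [4] − [1].
This gives a 5×9 integer matrix of rank 4; reducing to Smith normal form yields diagonal entries (1,1,1,1).

Boundary ∂_2: C_2 → C_1 acts by ∂[p,q,r] = [q,r] − [p,r] + [p,q]. For instance
  ∂[0,1,3] = [1,3] − [0,3] + [0,1],
  ∂[0,2,3] = [2,3] − [0,3] + [0,2].
As a 9×6 matrix over Z this has rank 5, with invariant factors (1,1,1,1,1).

From H_k ≅ ker(∂_k) / im(∂_{k+1}) we obtain:

  H_0: rank C_0 − rank ∂_1 = 5 − 4 = 1, and the invariant factors of ∂_1 are all 1, so H_0 ≅ Z.
  H_1: rank ker ∂_1 − rank ∂_2 = (9 − 4) − 5 = 0, and the invariant factors of ∂_2 are all 1, so H_1 ≅ 0.
  H_2: rank ker ∂_2 − rank ∂_3 = (6 − 5) − 0 = 1, and there is no ∂_3, so H_2 ≅ Z.

(K is a triangulation of the 2-sphere S^2.)

H_0 ≅ Z,  H_1 = 0,  H_2 ≅ Z.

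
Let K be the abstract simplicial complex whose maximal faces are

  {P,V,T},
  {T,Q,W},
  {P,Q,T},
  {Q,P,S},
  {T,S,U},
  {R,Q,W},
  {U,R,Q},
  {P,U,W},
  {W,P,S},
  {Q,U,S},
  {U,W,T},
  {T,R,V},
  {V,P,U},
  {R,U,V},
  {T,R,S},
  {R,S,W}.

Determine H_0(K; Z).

H_0 ≅ Z.

Order the vertices as P < Q < R < S < T < U < V < W. Listing each simplex with vertices in this order, K has dimension 2 with simplices:

  0-simplices (8): P, Q, R, S, T, U, V, W
  1-simplices (24): PQ, PS, PT, PU, PV, PW, QR, QS, QT, QU, QW, RS, RT, RU, RV, RW, ST, SU, SW, TU, TV, TW, UV, UW
  2-simplices (16): PQS, PQT, PSW, PTV, PUV, PUW, QRU, QRW, QSU, QTW, RST, RSW, RTV, RUV, STU, TUW

giving chain groups C_0 ≅ Z^8, C_1 ≅ Z^24, C_2 ≅ Z^16.

Boundary ∂_1: C_1 → C_0 sends each edge [p,q] (with p < q) to q − p. For instance
  ∂PQ = Q − P.
The 8×24 boundary matrix has rank 7 and Smith normal form diag(1,1,1,1,1,1,1).

The boundary map ∂_2: C_2 → C_1 acts by ∂[p,q,r] = [q,r] − [p,r] + [p,q]. For instance
  ∂QRW = RW − QW + QR,
  ∂RSW = SW − RW + RS.
This gives a 24×16 integer matrix of rank 15; reducing to Smith normal form yields diagonal entries (1,1,1,1,1,1,1,1,1,1,1,1,1,1,1).

Computing H_k = (kernel of ∂_k) / (image of ∂_{k+1}):

  H_0: rank C_0 − rank ∂_1 = 8 − 7 = 1, and the invariant factors of ∂_1 are all 1, so H_0 = Z.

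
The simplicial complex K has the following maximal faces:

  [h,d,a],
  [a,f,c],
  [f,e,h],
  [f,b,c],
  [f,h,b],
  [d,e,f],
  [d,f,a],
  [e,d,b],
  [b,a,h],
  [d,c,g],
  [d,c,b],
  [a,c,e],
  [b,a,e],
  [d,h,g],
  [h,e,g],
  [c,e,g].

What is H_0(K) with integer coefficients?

Order the vertices as a < b < c < d < e < f < g < h. Listing each simplex with vertices in this order, K has dimension 2 with simplices:

  0-simplices (8): a, b, c, d, e, f, g, h
  1-simplices (24): ab, ac, ad, ae, af, ah, bc, bd, be, bf, bh, cd, ce, cf, cg, de, df, dg, dh, ef, eg, eh, fh, gh
  2-simplices (16): abe, abh, ace, acf, adf, adh, bcd, bcf, bde, bfh, cdg, ceg, def, dgh, efh, egh

giving chain groups C_0 ≅ Z^8, C_1 ≅ Z^24, C_2 ≅ Z^16.

∂_1: C_1 → C_0 sends each edge [p,q] (with p < q) to q − p. For instance
  ∂bf = f − b.
As a 8×24 matrix over Z this has rank 7, with invariant factors (1,1,1,1,1,1,1).

∂_2: C_2 → C_1 sends each 2-simplex [p,q,r] to [q,r] − [p,r] + [p,q]. For instance
  ∂efh = fh − eh + ef,
  ∂cdg = dg − cg + cd.
This gives a 24×16 integer matrix of rank 15; reducing to Smith normal form yields diagonal entries (1,1,1,1,1,1,1,1,1,1,1,1,1,1,1).

Now H_k = ker ∂_k / im ∂_{k+1}, so:

  H_0: rank C_0 − rank ∂_1 = 8 − 7 = 1, and the invariant factors of ∂_1 are all 1, so H_0 ≅ Z.

(K is a triangulation of the torus T^2.)

H_0 ≅ Z.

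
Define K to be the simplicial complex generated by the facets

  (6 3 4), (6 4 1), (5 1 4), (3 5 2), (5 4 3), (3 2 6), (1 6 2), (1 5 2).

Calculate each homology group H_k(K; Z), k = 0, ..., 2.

Order the vertices as 1 < 2 < 3 < 4 < 5 < 6. Listing each simplex with vertices in this order, K has dimension 2 with simplices:

  0-simplices (6): [1], [2], [3], [4], [5], [6]
  1-simplices (12): [1,2], [1,4], [1,5], [1,6], [2,3], [2,5], [2,6], [3,4], [3,5], [3,6], [4,5], [4,6]
  2-simplices (8): [1,2,5], [1,2,6], [1,4,5], [1,4,6], [2,3,5], [2,3,6], [3,4,5], [3,4,6]

so the chain groups are C_0 ≅ Z^6, C_1 ≅ Z^12, C_2 ≅ Z^8.

∂_1: C_1 → C_0 is given by ∂[p,q] = [q] − [p]. For instance
  ∂[1,5] = [5] − [1].
This gives a 6×12 integer matrix of rank 5; reducing to Smith normal form yields diagonal entries (1,1,1,1,1).

Boundary ∂_2: C_2 → C_1 sends each 2-simplex [p,q,r] to [q,r] − [p,r] + [p,q]. For instance
  ∂[2,3,5] = [3,5] − [2,5] + [2,3],
  ∂[3,4,5] = [4,5] − [3,5] + [3,4].
This gives a 12×8 integer matrix of rank 7; reducing to Smith normal form yields diagonal entries (1,1,1,1,1,1,1).

Reading off H_k = ker ∂_k / im ∂_{k+1}:

  H_0: rank C_0 − rank ∂_1 = 6 − 5 = 1, and the invariant factors of ∂_1 are all 1, so H_0 = Z.
  H_1: rank ker ∂_1 − rank ∂_2 = (12 − 5) − 7 = 0, and the invariant factors of ∂_2 are all 1, so H_1 = 0.
  H_2: rank ker ∂_2 − rank ∂_3 = (8 − 7) − 0 = 1, and there is no ∂_3, so H_2 = Z.

H_0 ≅ Z,  H_1 = 0,  H_2 ≅ Z.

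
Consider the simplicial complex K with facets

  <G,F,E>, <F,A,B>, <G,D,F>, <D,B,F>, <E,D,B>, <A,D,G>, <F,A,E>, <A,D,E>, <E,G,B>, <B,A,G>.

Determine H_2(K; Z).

Take the total order A < B < D < E < F < G on the vertex set. Then K (dimension 2) consists of the simplices:

  0-simplices (6): A, B, D, E, F, G
  1-simplices (15): AB, AD, AE, AF, AG, BD, BE, BF, BG, DE, DF, DG, EF, EG, FG
  2-simplices (10): ABF, ABG, ADE, ADG, AEF, BDE, BDF, BEG, DFG, EFG

Hence C_0 ≅ Z^6, C_1 ≅ Z^15, C_2 ≅ Z^10.

∂_1: C_1 → C_0 sends each edge [p,q] (with p < q) to q − p. For instance
  ∂DE = E − D.
As a 6×15 matrix over Z this has rank 5, with invariant factors (1,1,1,1,1).

The boundary map ∂_2: C_2 → C_1 acts by ∂[p,q,r] = [q,r] − [p,r] + [p,q]. For instance
  ∂ABF = BF − AF + AB,
  ∂DFG = FG − DG + DF.
As a 15×10 matrix over Z this has rank 10, with invariant factors (1,1,1,1,1,1,1,1,1,2).

Now H_k = ker ∂_k / im ∂_{k+1}, so:

  H_2: rank ker ∂_2 − rank ∂_3 = (10 − 10) − 0 = 0, and there is no ∂_3, so H_2 = 0.

(K is a triangulation of the real projective plane RP^2.)

H_2 = 0.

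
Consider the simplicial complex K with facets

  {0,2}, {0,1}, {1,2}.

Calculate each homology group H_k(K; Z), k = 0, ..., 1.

H_0 ≅ Z,  H_1 ≅ Z.

Fix the vertex order 0 < 1 < 2 and write every simplex with vertices in increasing order. Then dim K = 1 and the simplices of K are:

  0-simplices (3): [0], [1], [2]
  1-simplices (3): [0,1], [0,2], [1,2]

so the chain groups are C_0 ≅ Z^3, C_1 ≅ Z^3.

The boundary map ∂_1: C_1 → C_0 sends each edge [p,q] (with p < q) to q − p.
As a 3×3 matrix over Z this has rank 2, with invariant factors (1,1).

From H_k ≅ ker(∂_k) / im(∂_{k+1}) we obtain:

  H_0: rank C_0 − rank ∂_1 = 3 − 2 = 1, and the invariant factors of ∂_1 are all 1, so H_0 ≅ Z.
  H_1: rank ker ∂_1 − rank ∂_2 = (3 − 2) − 0 = 1, and there is no ∂_2, so H_1 ≅ Z.

As a check, the Euler characteristic is 3 − 3 = 0, which agrees with 1 − 1 = 0.
(K is a triangulation of the circle S^1.)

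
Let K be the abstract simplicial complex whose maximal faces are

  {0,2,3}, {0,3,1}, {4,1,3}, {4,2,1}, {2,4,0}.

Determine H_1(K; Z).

Fix the vertex order 0 < 1 < 2 < 3 < 4 and write every simplex with vertices in increasing order. Then dim K = 2 and the simplices of K are:

  0-simplices (5): [0], [1], [2], [3], [4]
  1-simplices (10): [0,1], [0,2], [0,3], [0,4], [1,2], [1,3], [1,4], [2,3], [2,4], [3,4]
  2-simplices (5): [0,1,3], [0,2,3], [0,2,4], [1,2,4], [1,3,4]

giving chain groups C_0 ≅ Z^5, C_1 ≅ Z^10, C_2 ≅ Z^5.

∂_1: C_1 → C_0 is given by ∂[p,q] = [q] − [p]. For instance
  ∂[0,1] = [1] − [0].
The 5×10 boundary matrix has rank 4 and Smith normal form diag(1,1,1,1).

∂_2: C_2 → C_1 maps a triangle to the signed sum of its edges. For instance
  ∂[0,1,3] = [1,3] − [0,3] + [0,1],
  ∂[0,2,4] = [2,4] − [0,4] + [0,2].
The 10×5 boundary matrix has rank 5 and Smith normal form diag(1,1,1,1,1).

Computing H_k = (kernel of ∂_k) / (image of ∂_{k+1}):

  H_1: rank ker ∂_1 − rank ∂_2 = (10 − 4) − 5 = 1, and the invariant factors of ∂_2 are all 1, so H_1 = Z.

(K is a triangulation of the Möbius band.)

H_1 = Z.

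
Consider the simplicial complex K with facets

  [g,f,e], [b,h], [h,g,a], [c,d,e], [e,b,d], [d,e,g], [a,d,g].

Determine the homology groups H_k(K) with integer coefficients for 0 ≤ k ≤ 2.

H_0 = Z,  H_1 = Z,  H_2 = 0.

K has 8 vertices, 14 edges, 6 triangles.
rank ∂_0 = 0, rank ∂_1 = 7 ⇒ b_0 = 8 − 0 − 7 = 1; all invariant factors of ∂_1 are 1 so no torsion. So H_0 ≅ Z.
rank ∂_1 = 7, rank ∂_2 = 6 ⇒ b_1 = 14 − 7 − 6 = 1; all invariant factors of ∂_2 are 1 so no torsion. So H_1 ≅ Z.
rank ∂_2 = 6, rank ∂_3 = 0 ⇒ b_2 = 6 − 6 − 0 = 0. So H_2 ≅ 0.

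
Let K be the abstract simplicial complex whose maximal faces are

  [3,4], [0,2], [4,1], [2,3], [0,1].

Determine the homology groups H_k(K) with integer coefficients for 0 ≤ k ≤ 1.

We work with the vertex ordering 0 < 1 < 2 < 3 < 4. The simplices of K, each written with vertices in increasing order, are:

  0-simplices (5): [0], [1], [2], [3], [4]
  1-simplices (5): [0,1], [0,2], [1,4], [2,3], [3,4]

Hence C_0 ≅ Z^5, C_1 ≅ Z^5.

The boundary map ∂_1: C_1 → C_0 sends each edge [p,q] (with p < q) to q − p.
The 5×5 boundary matrix has rank 4 and Smith normal form diag(1,1,1,1).

Reading off H_k = ker ∂_k / im ∂_{k+1}:

  H_0: rank C_0 − rank ∂_1 = 5 − 4 = 1, and the invariant factors of ∂_1 are all 1, so H_0 ≅ Z.
  H_1: rank ker ∂_1 − rank ∂_2 = (5 − 4) − 0 = 1, and there is no ∂_2, so H_1 ≅ Z.

As a check, the Euler characteristic is 5 − 5 = 0, which agrees with 1 − 1 = 0.
(K is a triangulation of the circle S^1.)

H_0 ≅ Z,  H_1 ≅ Z.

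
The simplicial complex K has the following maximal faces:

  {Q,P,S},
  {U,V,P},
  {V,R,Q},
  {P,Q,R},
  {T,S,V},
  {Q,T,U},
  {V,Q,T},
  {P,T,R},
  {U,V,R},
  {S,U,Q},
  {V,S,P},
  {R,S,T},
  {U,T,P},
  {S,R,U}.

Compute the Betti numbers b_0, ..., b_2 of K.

b_0 = 1, b_1 = 2, b_2 = 1.

We work with the vertex ordering P < Q < R < S < T < U < V. The simplices of K, each written with vertices in increasing order, are:

  0-simplices (7): P, Q, R, S, T, U, V
  1-simplices (21): PQ, PR, PS, PT, PU, PV, QR, QS, QT, QU, QV, RS, RT, RU, RV, ST, SU, SV, TU, TV, UV
  2-simplices (14): PQR, PQS, PRT, PSV, PTU, PUV, QRV, QSU, QTU, QTV, RST, RSU, RUV, STV

so the chain groups are C_0 ≅ Z^7, C_1 ≅ Z^21, C_2 ≅ Z^14.

Boundary ∂_1: C_1 → C_0 is given by ∂[p,q] = [q] − [p].
As a 7×21 matrix over Z this has rank 6, with invariant factors (1,1,1,1,1,1).

The boundary map ∂_2: C_2 → C_1 sends each 2-simplex [p,q,r] to [q,r] − [p,r] + [p,q]. For instance
  ∂RUV = UV − RV + RU,
  ∂RSU = SU − RU + RS.
The 21×14 boundary matrix has rank 13 and Smith normal form diag(1,1,1,1,1,1,1,1,1,1,1,1,1).

Reading off H_k = ker ∂_k / im ∂_{k+1}:

  H_0: rank C_0 − rank ∂_1 = 7 − 6 = 1, and the invariant factors of ∂_1 are all 1, so H_0 = Z.
  H_1: rank ker ∂_1 − rank ∂_2 = (21 − 6) − 13 = 2, and the invariant factors of ∂_2 are all 1, so H_1 = Z^2.
  H_2: rank ker ∂_2 − rank ∂_3 = (14 − 13) − 0 = 1, and there is no ∂_3, so H_2 = Z.

(K is a triangulation of the torus T^2.)

Hence the Betti numbers are b_0 = 1, b_1 = 2, b_2 = 1.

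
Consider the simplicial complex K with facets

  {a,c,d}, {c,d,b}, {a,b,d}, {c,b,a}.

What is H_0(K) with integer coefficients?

We work with the vertex ordering a < b < c < d. The simplices of K, each written with vertices in increasing order, are:

  0-simplices (4): a, b, c, d
  1-simplices (6): ab, ac, ad, bc, bd, cd
  2-simplices (4): abc, abd, acd, bcd

so the chain groups are C_0 ≅ Z^4, C_1 ≅ Z^6, C_2 ≅ Z^4.

The boundary map ∂_1: C_1 → C_0 maps an edge to its endpoints' difference, ∂[p,q] = q − p. For instance
  ∂ac = c − a.
The resulting 4×6 matrix has rank 3, and its Smith normal form has invariant factors (1,1,1).

Boundary ∂_2: C_2 → C_1 maps a triangle to the signed sum of its edges. For instance
  ∂abd = bd − ad + ab,
  ∂acd = cd − ad + ac.
The resulting 6×4 matrix has rank 3, and its Smith normal form has invariant factors (1,1,1).

Computing H_k = (kernel of ∂_k) / (image of ∂_{k+1}):

  H_0: rank C_0 − rank ∂_1 = 4 − 3 = 1, and the invariant factors of ∂_1 are all 1, so H_0 = Z.

H_0 = Z.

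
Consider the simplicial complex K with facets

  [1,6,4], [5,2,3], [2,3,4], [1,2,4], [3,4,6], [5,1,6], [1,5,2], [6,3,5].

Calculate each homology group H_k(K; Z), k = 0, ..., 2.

H_0 ≅ Z,  H_1 = 0,  H_2 ≅ Z.

We work with the vertex ordering 1 < 2 < 3 < 4 < 5 < 6. The simplices of K, each written with vertices in increasing order, are:

  0-simplices (6): [1], [2], [3], [4], [5], [6]
  1-simplices (12): [1,2], [1,4], [1,5], [1,6], [2,3], [2,4], [2,5], [3,4], [3,5], [3,6], [4,6], [5,6]
  2-simplices (8): [1,2,4], [1,2,5], [1,4,6], [1,5,6], [2,3,4], [2,3,5], [3,4,6], [3,5,6]

Hence C_0 ≅ Z^6, C_1 ≅ Z^12, C_2 ≅ Z^8.

Boundary ∂_1: C_1 → C_0 sends each edge [p,q] (with p < q) to q − p.
The 6×12 boundary matrix has rank 5 and Smith normal form diag(1,1,1,1,1).

The boundary map ∂_2: C_2 → C_1 acts by ∂[p,q,r] = [q,r] − [p,r] + [p,q]. For instance
  ∂[1,4,6] = [4,6] − [1,6] + [1,4],
  ∂[3,4,6] = [4,6] − [3,6] + [3,4].
The resulting 12×8 matrix has rank 7, and its Smith normal form has invariant factors (1,1,1,1,1,1,1).

Reading off H_k = ker ∂_k / im ∂_{k+1}:

  H_0: rank C_0 − rank ∂_1 = 6 − 5 = 1, and the invariant factors of ∂_1 are all 1, so H_0 ≅ Z.
  H_1: rank ker ∂_1 − rank ∂_2 = (12 − 5) − 7 = 0, and the invariant factors of ∂_2 are all 1, so H_1 ≅ 0.
  H_2: rank ker ∂_2 − rank ∂_3 = (8 − 7) − 0 = 1, and there is no ∂_3, so H_2 ≅ Z.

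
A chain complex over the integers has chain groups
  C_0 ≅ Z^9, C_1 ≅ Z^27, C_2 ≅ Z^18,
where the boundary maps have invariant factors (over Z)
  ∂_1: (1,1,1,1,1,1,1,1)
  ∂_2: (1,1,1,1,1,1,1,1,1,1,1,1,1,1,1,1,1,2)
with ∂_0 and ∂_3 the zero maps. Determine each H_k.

H_0: b_0 = 9 − 0 − 8 = 1; torsion from ∂_1 factors > 1: none. So H_0 ≅ Z.
H_1: b_1 = 27 − 8 − 18 = 1; torsion from ∂_2 factors > 1: [2]. So H_1 ≅ Z ⊕ Z/2Z.
H_2: b_2 = 18 − 18 − 0 = 0; torsion from ∂_3 factors > 1: none. So H_2 ≅ 0.

H_0 ≅ Z,  H_1 ≅ Z ⊕ Z/2Z,  H_2 = 0.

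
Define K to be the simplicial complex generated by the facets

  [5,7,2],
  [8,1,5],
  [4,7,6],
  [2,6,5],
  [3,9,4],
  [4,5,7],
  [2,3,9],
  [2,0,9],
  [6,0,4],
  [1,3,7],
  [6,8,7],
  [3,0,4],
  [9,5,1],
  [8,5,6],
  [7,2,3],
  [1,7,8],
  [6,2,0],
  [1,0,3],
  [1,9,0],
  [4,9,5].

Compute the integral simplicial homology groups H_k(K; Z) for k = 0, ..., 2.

H_0 ≅ Z,  H_1 ≅ Z ⊕ Z_2,  H_2 = 0.

Take the total order 0 < 1 < 2 < 3 < 4 < 5 < 6 < 7 < 8 < 9 on the vertex set. Then K (dimension 2) consists of the simplices:

  0-simplices (10): [0], [1], [2], [3], [4], [5], [6], [7], [8], [9]
  1-simplices (30): (30 of them)
  2-simplices (20): (20 of them)

so the chain groups are C_0 ≅ Z^10, C_1 ≅ Z^30, C_2 ≅ Z^20.

Boundary ∂_1: C_1 → C_0 sends each edge [p,q] (with p < q) to q − p. For instance
  ∂[2,3] = [3] − [2].
The resulting 10×30 matrix has rank 9, and its Smith normal form has invariant factors (1,1,1,1,1,1,1,1,1).

Boundary ∂_2: C_2 → C_1 sends each 2-simplex [p,q,r] to [q,r] − [p,r] + [p,q]. For instance
  ∂[3,4,9] = [4,9] − [3,9] + [3,4],
  ∂[1,3,7] = [3,7] − [1,7] + [1,3].
As a 30×20 matrix over Z this has rank 20, with invariant factors (1,1,1,1,1,1,1,1,1,1,1,1,1,1,1,1,1,1,1,2).

Now H_k = ker ∂_k / im ∂_{k+1}, so:

  H_0: rank C_0 − rank ∂_1 = 10 − 9 = 1, and the invariant factors of ∂_1 are all 1, so H_0 = Z.
  H_1: rank ker ∂_1 − rank ∂_2 = (30 − 9) − 20 = 1, and ∂_2 has invariant factor 2 > 1, so H_1 = Z ⊕ Z_2.
  H_2: rank ker ∂_2 − rank ∂_3 = (20 − 20) − 0 = 0, and there is no ∂_3, so H_2 = 0.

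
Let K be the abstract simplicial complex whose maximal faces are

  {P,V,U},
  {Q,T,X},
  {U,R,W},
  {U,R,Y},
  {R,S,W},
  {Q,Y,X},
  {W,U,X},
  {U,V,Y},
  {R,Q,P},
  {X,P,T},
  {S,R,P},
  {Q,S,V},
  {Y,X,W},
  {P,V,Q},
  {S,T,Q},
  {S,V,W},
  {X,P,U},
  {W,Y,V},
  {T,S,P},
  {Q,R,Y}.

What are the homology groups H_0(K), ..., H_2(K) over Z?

K has 10 vertices, 30 edges, 20 triangles.
rank ∂_0 = 0, rank ∂_1 = 9 ⇒ b_0 = 10 − 0 − 9 = 1; all invariant factors of ∂_1 are 1 so no torsion. So H_0 ≅ Z.
rank ∂_1 = 9, rank ∂_2 = 20 ⇒ b_1 = 30 − 9 − 20 = 1; ∂_2 has invariant factor(s) [2] giving torsion. So H_1 ≅ Z ⊕ Z/2.
rank ∂_2 = 20, rank ∂_3 = 0 ⇒ b_2 = 20 − 20 − 0 = 0. So H_2 ≅ 0.

H_0 = Z,  H_1 = Z ⊕ Z/2,  H_2 = 0.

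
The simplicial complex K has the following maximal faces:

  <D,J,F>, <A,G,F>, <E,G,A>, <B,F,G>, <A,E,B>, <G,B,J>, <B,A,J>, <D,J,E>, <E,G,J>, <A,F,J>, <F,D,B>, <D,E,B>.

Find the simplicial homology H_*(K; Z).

K has 7 vertices, 18 edges, 12 triangles.
rank ∂_0 = 0, rank ∂_1 = 6 ⇒ b_0 = 7 − 0 − 6 = 1; all invariant factors of ∂_1 are 1 so no torsion. So H_0 ≅ Z.
rank ∂_1 = 6, rank ∂_2 = 12 ⇒ b_1 = 18 − 6 − 12 = 0; ∂_2 has invariant factor(s) [2] giving torsion. So H_1 ≅ Z/2.
rank ∂_2 = 12, rank ∂_3 = 0 ⇒ b_2 = 12 − 12 − 0 = 0. So H_2 ≅ 0.

H_0 ≅ Z,  H_1 ≅ Z/2,  H_2 = 0.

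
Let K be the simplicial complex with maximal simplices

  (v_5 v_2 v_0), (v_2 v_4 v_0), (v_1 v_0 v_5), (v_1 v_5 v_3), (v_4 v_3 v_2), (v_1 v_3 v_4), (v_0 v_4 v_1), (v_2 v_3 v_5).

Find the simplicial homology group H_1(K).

Fix the vertex order v_0 < v_1 < v_2 < v_3 < v_4 < v_5 and write every simplex with vertices in increasing order. Then dim K = 2 and the simplices of K are:

  0-simplices (6): [v_0], [v_1], [v_2], [v_3], [v_4], [v_5]
  1-simplices (12): [v_0,v_1], [v_0,v_2], [v_0,v_4], [v_0,v_5], [v_1,v_3], [v_1,v_4], [v_1,v_5], [v_2,v_3], [v_2,v_4], [v_2,v_5], [v_3,v_4], [v_3,v_5]
  2-simplices (8): [v_0,v_1,v_4], [v_0,v_1,v_5], [v_0,v_2,v_4], [v_0,v_2,v_5], [v_1,v_3,v_4], [v_1,v_3,v_5], [v_2,v_3,v_4], [v_2,v_3,v_5]

Hence C_0 ≅ Z^6, C_1 ≅ Z^12, C_2 ≅ Z^8.

Boundary ∂_1: C_1 → C_0 maps an edge to its endpoints' difference, ∂[p,q] = q − p.
The 6×12 boundary matrix has rank 5 and Smith normal form diag(1,1,1,1,1).

Boundary ∂_2: C_2 → C_1 acts by ∂[p,q,r] = [q,r] − [p,r] + [p,q]. For instance
  ∂[v_0,v_1,v_5] = [v_1,v_5] − [v_0,v_5] + [v_0,v_1],
  ∂[v_0,v_2,v_5] = [v_2,v_5] − [v_0,v_5] + [v_0,v_2].
This gives a 12×8 integer matrix of rank 7; reducing to Smith normal form yields diagonal entries (1,1,1,1,1,1,1).

Computing H_k = (kernel of ∂_k) / (image of ∂_{k+1}):

  H_1: rank ker ∂_1 − rank ∂_2 = (12 − 5) − 7 = 0, and the invariant factors of ∂_2 are all 1, so H_1 ≅ 0.

H_1 = 0.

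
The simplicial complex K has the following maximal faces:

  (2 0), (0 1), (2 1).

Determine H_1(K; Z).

H_1 = Z.

Fix the vertex order 0 < 1 < 2 and write every simplex with vertices in increasing order. Then dim K = 1 and the simplices of K are:

  0-simplices (3): [0], [1], [2]
  1-simplices (3): [0,1], [0,2], [1,2]

Hence C_0 ≅ Z^3, C_1 ≅ Z^3.

Boundary ∂_1: C_1 → C_0 is given by ∂[p,q] = [q] − [p]. For instance
  ∂[0,1] = [1] − [0].
As a 3×3 matrix over Z this has rank 2, with invariant factors (1,1).

From H_k ≅ ker(∂_k) / im(∂_{k+1}) we obtain:

  H_1: rank ker ∂_1 − rank ∂_2 = (3 − 2) − 0 = 1, and there is no ∂_2, so H_1 = Z.

(K is a triangulation of the circle S^1.)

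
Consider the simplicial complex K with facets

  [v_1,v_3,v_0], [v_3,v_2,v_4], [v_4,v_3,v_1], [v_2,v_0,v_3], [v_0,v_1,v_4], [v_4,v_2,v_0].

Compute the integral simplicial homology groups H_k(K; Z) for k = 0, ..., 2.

H_0 = Z,  H_1 = 0,  H_2 = Z.

Take the total order v_0 < v_1 < v_2 < v_3 < v_4 on the vertex set. Then K (dimension 2) consists of the simplices:

  0-simplices (5): [v_0], [v_1], [v_2], [v_3], [v_4]
  1-simplices (9): [v_0,v_1], [v_0,v_2], [v_0,v_3], [v_0,v_4], [v_1,v_3], [v_1,v_4], [v_2,v_3], [v_2,v_4], [v_3,v_4]
  2-simplices (6): [v_0,v_1,v_3], [v_0,v_1,v_4], [v_0,v_2,v_3], [v_0,v_2,v_4], [v_1,v_3,v_4], [v_2,v_3,v_4]

so the chain groups are C_0 ≅ Z^5, C_1 ≅ Z^9, C_2 ≅ Z^6.

∂_1: C_1 → C_0 is given by ∂[p,q] = [q] − [p]. For instance
  ∂[v_3,v_4] = [v_4] − [v_3].
As a 5×9 matrix over Z this has rank 4, with invariant factors (1,1,1,1).

∂_2: C_2 → C_1 sends each 2-simplex [p,q,r] to [q,r] − [p,r] + [p,q]. For instance
  ∂[v_0,v_1,v_3] = [v_1,v_3] − [v_0,v_3] + [v_0,v_1],
  ∂[v_0,v_1,v_4] = [v_1,v_4] − [v_0,v_4] + [v_0,v_1].
As a 9×6 matrix over Z this has rank 5, with invariant factors (1,1,1,1,1).

From H_k ≅ ker(∂_k) / im(∂_{k+1}) we obtain:

  H_0: rank C_0 − rank ∂_1 = 5 − 4 = 1, and the invariant factors of ∂_1 are all 1, so H_0 ≅ Z.
  H_1: rank ker ∂_1 − rank ∂_2 = (9 − 4) − 5 = 0, and the invariant factors of ∂_2 are all 1, so H_1 ≅ 0.
  H_2: rank ker ∂_2 − rank ∂_3 = (6 − 5) − 0 = 1, and there is no ∂_3, so H_2 ≅ Z.

(K is a triangulation of the 2-sphere S^2.)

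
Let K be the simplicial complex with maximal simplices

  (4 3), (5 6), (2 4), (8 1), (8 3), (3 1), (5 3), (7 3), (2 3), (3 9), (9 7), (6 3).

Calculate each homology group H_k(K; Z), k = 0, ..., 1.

H_0 = Z,  H_1 = Z^4.

Take the total order 1 < 2 < 3 < 4 < 5 < 6 < 7 < 8 < 9 on the vertex set. Then K (dimension 1) consists of the simplices:

  0-simplices (9): [1], [2], [3], [4], [5], [6], [7], [8], [9]
  1-simplices (12): [1,3], [1,8], [2,3], [2,4], [3,4], [3,5], [3,6], [3,7], [3,8], [3,9], [5,6], [7,9]

Hence C_0 ≅ Z^9, C_1 ≅ Z^12.

Boundary ∂_1: C_1 → C_0 sends each edge [p,q] (with p < q) to q − p.
The resulting 9×12 matrix has rank 8, and its Smith normal form has invariant factors (1,1,1,1,1,1,1,1).

From H_k ≅ ker(∂_k) / im(∂_{k+1}) we obtain:

  H_0: rank C_0 − rank ∂_1 = 9 − 8 = 1, and the invariant factors of ∂_1 are all 1, so H_0 = Z.
  H_1: rank ker ∂_1 − rank ∂_2 = (12 − 8) − 0 = 4, and there is no ∂_2, so H_1 = Z^4.

(K is a triangulation of a wedge of 4 circles.)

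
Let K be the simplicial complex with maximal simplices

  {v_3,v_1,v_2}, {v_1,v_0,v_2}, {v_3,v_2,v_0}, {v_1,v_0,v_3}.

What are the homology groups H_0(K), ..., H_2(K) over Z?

H_0 ≅ Z,  H_1 = 0,  H_2 ≅ Z.

We work with the vertex ordering v_0 < v_1 < v_2 < v_3. The simplices of K, each written with vertices in increasing order, are:

  0-simplices (4): [v_0], [v_1], [v_2], [v_3]
  1-simplices (6): [v_0,v_1], [v_0,v_2], [v_0,v_3], [v_1,v_2], [v_1,v_3], [v_2,v_3]
  2-simplices (4): [v_0,v_1,v_2], [v_0,v_1,v_3], [v_0,v_2,v_3], [v_1,v_2,v_3]

giving chain groups C_0 ≅ Z^4, C_1 ≅ Z^6, C_2 ≅ Z^4.

Boundary ∂_1: C_1 → C_0 maps an edge to its endpoints' difference, ∂[p,q] = q − p. For instance
  ∂[v_1,v_3] = [v_3] − [v_1].
The resulting 4×6 matrix has rank 3, and its Smith normal form has invariant factors (1,1,1).

Boundary ∂_2: C_2 → C_1 sends each 2-simplex [p,q,r] to [q,r] − [p,r] + [p,q]. For instance
  ∂[v_0,v_2,v_3] = [v_2,v_3] − [v_0,v_3] + [v_0,v_2],
  ∂[v_0,v_1,v_2] = [v_1,v_2] − [v_0,v_2] + [v_0,v_1].
The 6×4 boundary matrix has rank 3 and Smith normal form diag(1,1,1).

Reading off H_k = ker ∂_k / im ∂_{k+1}:

  H_0: rank C_0 − rank ∂_1 = 4 − 3 = 1, and the invariant factors of ∂_1 are all 1, so H_0 = Z.
  H_1: rank ker ∂_1 − rank ∂_2 = (6 − 3) − 3 = 0, and the invariant factors of ∂_2 are all 1, so H_1 = 0.
  H_2: rank ker ∂_2 − rank ∂_3 = (4 − 3) − 0 = 1, and there is no ∂_3, so H_2 = Z.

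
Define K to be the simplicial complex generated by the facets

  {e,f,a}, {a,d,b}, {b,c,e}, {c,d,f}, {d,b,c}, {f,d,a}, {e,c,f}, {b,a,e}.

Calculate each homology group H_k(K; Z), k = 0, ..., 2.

H_0 ≅ Z,  H_1 = 0,  H_2 ≅ Z.

Order the vertices as a < b < c < d < e < f. Listing each simplex with vertices in this order, K has dimension 2 with simplices:

  0-simplices (6): a, b, c, d, e, f
  1-simplices (12): ab, ad, ae, af, bc, bd, be, cd, ce, cf, df, ef
  2-simplices (8): abd, abe, adf, aef, bcd, bce, cdf, cef

Hence C_0 ≅ Z^6, C_1 ≅ Z^12, C_2 ≅ Z^8.

The boundary map ∂_1: C_1 → C_0 is given by ∂[p,q] = [q] − [p].
The 6×12 boundary matrix has rank 5 and Smith normal form diag(1,1,1,1,1).

The boundary map ∂_2: C_2 → C_1 acts by ∂[p,q,r] = [q,r] − [p,r] + [p,q]. For instance
  ∂abe = be − ae + ab,
  ∂bcd = cd − bd + bc.
This gives a 12×8 integer matrix of rank 7; reducing to Smith normal form yields diagonal entries (1,1,1,1,1,1,1).

From H_k ≅ ker(∂_k) / im(∂_{k+1}) we obtain:

  H_0: rank C_0 − rank ∂_1 = 6 − 5 = 1, and the invariant factors of ∂_1 are all 1, so H_0 = Z.
  H_1: rank ker ∂_1 − rank ∂_2 = (12 − 5) − 7 = 0, and the invariant factors of ∂_2 are all 1, so H_1 = 0.
  H_2: rank ker ∂_2 − rank ∂_3 = (8 − 7) − 0 = 1, and there is no ∂_3, so H_2 = Z.

(K is a triangulation of the 2-sphere S^2.)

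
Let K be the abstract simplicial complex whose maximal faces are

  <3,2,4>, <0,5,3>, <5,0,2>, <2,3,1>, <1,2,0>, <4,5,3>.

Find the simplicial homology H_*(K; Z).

Order the vertices as 0 < 1 < 2 < 3 < 4 < 5. Listing each simplex with vertices in this order, K has dimension 2 with simplices:

  0-simplices (6): [0], [1], [2], [3], [4], [5]
  1-simplices (12): [0,1], [0,2], [0,3], [0,5], [1,2], [1,3], [2,3], [2,4], [2,5], [3,4], [3,5], [4,5]
  2-simplices (6): [0,1,2], [0,2,5], [0,3,5], [1,2,3], [2,3,4], [3,4,5]

Hence C_0 ≅ Z^6, C_1 ≅ Z^12, C_2 ≅ Z^6.

∂_1: C_1 → C_0 sends each edge [p,q] (with p < q) to q − p. For instance
  ∂[2,4] = [4] − [2].
As a 6×12 matrix over Z this has rank 5, with invariant factors (1,1,1,1,1).

The boundary map ∂_2: C_2 → C_1 maps a triangle to the signed sum of its edges. For instance
  ∂[1,2,3] = [2,3] − [1,3] + [1,2],
  ∂[0,2,5] = [2,5] − [0,5] + [0,2].
As a 12×6 matrix over Z this has rank 6, with invariant factors (1,1,1,1,1,1).

Reading off H_k = ker ∂_k / im ∂_{k+1}:

  H_0: rank C_0 − rank ∂_1 = 6 − 5 = 1, and the invariant factors of ∂_1 are all 1, so H_0 = Z.
  H_1: rank ker ∂_1 − rank ∂_2 = (12 − 5) − 6 = 1, and the invariant factors of ∂_2 are all 1, so H_1 = Z.
  H_2: rank ker ∂_2 − rank ∂_3 = (6 − 6) − 0 = 0, and there is no ∂_3, so H_2 = 0.

H_0 ≅ Z,  H_1 ≅ Z,  H_2 = 0.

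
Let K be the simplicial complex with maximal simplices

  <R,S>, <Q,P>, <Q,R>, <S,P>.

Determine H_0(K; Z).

H_0 ≅ Z.

K has 4 vertices, 4 edges.
rank ∂_0 = 0, rank ∂_1 = 3 ⇒ b_0 = 4 − 0 − 3 = 1; all invariant factors of ∂_1 are 1 so no torsion. So H_0 = Z.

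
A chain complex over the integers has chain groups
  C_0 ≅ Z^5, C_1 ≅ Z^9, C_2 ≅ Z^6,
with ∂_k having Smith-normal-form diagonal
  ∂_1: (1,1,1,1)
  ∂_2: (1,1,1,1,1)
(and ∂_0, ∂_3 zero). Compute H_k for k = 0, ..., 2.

H_0 = Z,  H_1 = 0,  H_2 = Z.

H_0: b_0 = 5 − 0 − 4 = 1; torsion from ∂_1 factors > 1: none. So H_0 = Z.
H_1: b_1 = 9 − 4 − 5 = 0; torsion from ∂_2 factors > 1: none. So H_1 = 0.
H_2: b_2 = 6 − 5 − 0 = 1; torsion from ∂_3 factors > 1: none. So H_2 = Z.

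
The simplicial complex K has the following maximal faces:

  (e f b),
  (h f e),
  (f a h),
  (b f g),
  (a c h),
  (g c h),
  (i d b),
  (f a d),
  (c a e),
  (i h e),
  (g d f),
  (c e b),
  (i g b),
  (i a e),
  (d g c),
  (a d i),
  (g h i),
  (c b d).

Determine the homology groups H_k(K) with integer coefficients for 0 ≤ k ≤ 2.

Take the total order a < b < c < d < e < f < g < h < i on the vertex set. Then K (dimension 2) consists of the simplices:

  0-simplices (9): a, b, c, d, e, f, g, h, i
  1-simplices (27): ac, ad, ae, af, ah, ai, bc, bd, be, bf, bg, bi, cd, ce, cg, ch, df, dg, di, ef, eh, ei, fg, fh, gh, gi, hi
  2-simplices (18): ace, ach, adf, adi, aei, afh, bcd, bce, bdi, bef, bfg, bgi, cdg, cgh, dfg, efh, ehi, ghi

giving chain groups C_0 ≅ Z^9, C_1 ≅ Z^27, C_2 ≅ Z^18.

∂_1: C_1 → C_0 maps an edge to its endpoints' difference, ∂[p,q] = q − p. For instance
  ∂gi = i − g.
This gives a 9×27 integer matrix of rank 8; reducing to Smith normal form yields diagonal entries (1,1,1,1,1,1,1,1).

∂_2: C_2 → C_1 maps a triangle to the signed sum of its edges. For instance
  ∂bef = ef − bf + be,
  ∂ghi = hi − gi + gh.
The 27×18 boundary matrix has rank 18 and Smith normal form diag(1,1,1,1,1,1,1,1,1,1,1,1,1,1,1,1,1,2).

Reading off H_k = ker ∂_k / im ∂_{k+1}:

  H_0: rank C_0 − rank ∂_1 = 9 − 8 = 1, and the invariant factors of ∂_1 are all 1, so H_0 ≅ Z.
  H_1: rank ker ∂_1 − rank ∂_2 = (27 − 8) − 18 = 1, and ∂_2 has invariant factor 2 > 1, so H_1 ≅ Z ⊕ Z/2Z.
  H_2: rank ker ∂_2 − rank ∂_3 = (18 − 18) − 0 = 0, and there is no ∂_3, so H_2 ≅ 0.

As a check, the Euler characteristic is 9 − 27 + 18 = 0, which agrees with 1 − 1 + 0 = 0.

H_0 ≅ Z,  H_1 ≅ Z ⊕ Z/2Z,  H_2 = 0.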